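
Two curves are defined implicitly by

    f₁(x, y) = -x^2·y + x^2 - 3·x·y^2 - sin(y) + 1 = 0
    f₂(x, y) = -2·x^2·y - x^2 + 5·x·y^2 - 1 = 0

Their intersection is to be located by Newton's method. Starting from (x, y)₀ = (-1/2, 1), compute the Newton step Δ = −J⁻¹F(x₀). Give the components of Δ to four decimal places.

(0.2287, -0.4401)

At (-1/2, 1): F = (1.658529, -4.2500).
Jacobian J = [[-2·x·y + 2·x - 3·y^2, -x^2 - 6·x·y - cos(y)], [-4·x·y - 2·x + 5·y^2, -2·x^2 + 10·x·y]].
At the point, J = [[-3.0000, 2.209698], [8.0000, -5.5000]] (det J = -1.177582).
Solving J·Δ = −F gives Δ = (0.2287, -0.4401).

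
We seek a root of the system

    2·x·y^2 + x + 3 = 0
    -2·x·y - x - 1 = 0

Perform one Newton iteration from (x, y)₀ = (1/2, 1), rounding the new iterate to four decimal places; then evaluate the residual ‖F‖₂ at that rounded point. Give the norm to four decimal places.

At (1/2, 1): F = (4.5000, -2.5000).
Jacobian J = [[2·y^2 + 1, 4·x·y], [-2·y - 1, -2·x]].
At the point, J = [[3.0000, 2.0000], [-3.0000, -1.0000]] (det J = 3.0000).
Solving J·Δ = −F gives Δ = (-0.1667, -2.0000).
Then the next iterate is (x, y)₁ = (0.3333, -1.0000).
Re-evaluating at (0.3333, -1.0000): F = (3.9999, -0.6667), so ‖F‖₂ = 4.0551.

4.0551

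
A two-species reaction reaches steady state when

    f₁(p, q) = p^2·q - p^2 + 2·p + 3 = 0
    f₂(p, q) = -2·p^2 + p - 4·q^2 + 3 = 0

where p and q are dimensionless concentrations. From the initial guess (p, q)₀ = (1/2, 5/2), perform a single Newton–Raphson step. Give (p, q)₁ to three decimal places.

(-0.676, 1.459)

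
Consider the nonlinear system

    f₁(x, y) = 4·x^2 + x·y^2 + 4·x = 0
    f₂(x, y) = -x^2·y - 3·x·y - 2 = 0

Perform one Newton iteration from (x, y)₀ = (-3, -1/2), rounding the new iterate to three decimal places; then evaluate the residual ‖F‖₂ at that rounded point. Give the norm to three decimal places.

At (-3, -1/2): F = (23.250, -2.000).
Jacobian J = [[8·x + y^2 + 4, 2·x·y], [-2·x·y - 3·y, -x^2 - 3·x]].
At the point, J = [[-19.750, 3.000], [-1.500, 0.000]] (det J = 4.500).
Solving J·Δ = −F gives Δ = (-1.333, -16.528).
Then the next iterate is (x, y)₁ = (-4.333, -17.028).
Re-evaluating at (-4.333, -17.028): F = (-1198.59786, 96.35184), so ‖F‖₂ = 1202.464.

1202.464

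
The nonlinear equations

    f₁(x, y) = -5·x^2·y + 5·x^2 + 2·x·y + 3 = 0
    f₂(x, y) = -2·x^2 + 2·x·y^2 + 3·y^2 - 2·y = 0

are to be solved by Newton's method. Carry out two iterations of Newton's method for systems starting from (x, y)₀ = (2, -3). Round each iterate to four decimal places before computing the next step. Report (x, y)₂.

(0.7744, -0.9862)

At (2, -3): F = (71.0000, 61.0000).
Jacobian J = [[-10·x·y + 10·x + 2·y, -5·x^2 + 2·x], [-4·x + 2·y^2, 4·x·y + 6·y - 2]].
At the point, J = [[74.0000, -16.0000], [10.0000, -44.0000]] (det J = -3096.0000).
Solving J·Δ = −F gives Δ = (-0.6938, 1.2287).
Then the next iterate is (x, y)₁ = (1.3062, -1.7713).
Round to (1.3062, -1.7713) and repeat: F = (22.014040, 17.739209), J = [[32.656121, -5.918392], [1.050207, -21.882488]].
Δ = (-0.5318, 0.7851), so (x, y)₂ = (0.7744, -0.9862).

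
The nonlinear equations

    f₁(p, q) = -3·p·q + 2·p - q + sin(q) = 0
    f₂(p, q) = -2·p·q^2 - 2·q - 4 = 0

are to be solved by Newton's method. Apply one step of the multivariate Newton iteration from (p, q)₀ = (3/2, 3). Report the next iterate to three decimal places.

(0.333, 2.200)

At (3/2, 3): F = (-13.35888, -37.000).
Jacobian J = [[-3·q + 2, -3·p + cos(q) - 1], [-2·q^2, -4·p·q - 2]].
At the point, J = [[-7.000, -6.48999], [-18.000, -20.000]] (det J = 23.18014).
Solving J·Δ = −F gives Δ = (-1.167, -0.800).
Then the next iterate is (p, q)₁ = (0.333, 2.200).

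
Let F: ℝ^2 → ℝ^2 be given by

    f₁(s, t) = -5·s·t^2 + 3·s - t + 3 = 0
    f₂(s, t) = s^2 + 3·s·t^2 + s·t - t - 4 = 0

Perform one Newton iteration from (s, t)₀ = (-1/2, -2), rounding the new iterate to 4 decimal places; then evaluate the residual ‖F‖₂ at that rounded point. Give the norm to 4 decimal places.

3.8956

At (-1/2, -2): F = (13.5000, -6.7500).
Jacobian J = [[-5·t^2 + 3, -10·s·t - 1], [2·s + 3·t^2 + t, 6·s·t + s - 1]].
At the point, J = [[-17.0000, -11.0000], [9.0000, 4.5000]] (det J = 22.5000).
Solving J·Δ = −F gives Δ = (0.6000, 0.3000).
Then the next iterate is (s, t)₁ = (0.1000, -1.7000).
Re-evaluating at (0.1000, -1.7000): F = (3.5550, -1.5930), so ‖F‖₂ = 3.8956.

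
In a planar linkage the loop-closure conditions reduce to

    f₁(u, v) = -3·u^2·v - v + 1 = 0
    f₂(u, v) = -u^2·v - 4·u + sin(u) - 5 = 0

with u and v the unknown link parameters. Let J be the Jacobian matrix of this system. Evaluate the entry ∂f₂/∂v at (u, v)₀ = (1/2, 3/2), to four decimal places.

∂f₂/∂v = -u^2.
At (1/2, 3/2) this is -0.2500.

-0.2500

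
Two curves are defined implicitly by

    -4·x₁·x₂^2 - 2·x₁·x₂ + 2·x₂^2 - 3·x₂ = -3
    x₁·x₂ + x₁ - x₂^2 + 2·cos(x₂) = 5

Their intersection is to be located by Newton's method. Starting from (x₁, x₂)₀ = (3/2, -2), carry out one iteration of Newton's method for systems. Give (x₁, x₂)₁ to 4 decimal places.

(2.8621, -0.2655)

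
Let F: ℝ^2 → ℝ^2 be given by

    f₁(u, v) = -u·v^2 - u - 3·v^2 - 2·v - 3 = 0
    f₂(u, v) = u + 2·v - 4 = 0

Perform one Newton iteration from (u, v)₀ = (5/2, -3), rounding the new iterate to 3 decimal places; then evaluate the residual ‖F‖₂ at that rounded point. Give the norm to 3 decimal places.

9.633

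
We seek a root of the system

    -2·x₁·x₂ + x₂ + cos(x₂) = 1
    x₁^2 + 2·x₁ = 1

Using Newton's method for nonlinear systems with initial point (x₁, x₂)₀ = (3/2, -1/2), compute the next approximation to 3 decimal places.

(0.650, -0.482)

At (3/2, -1/2): F = (0.87758, 4.250).
Jacobian J = [[-2·x₂, -2·x₁ - sin(x₂) + 1], [2·x₁ + 2, 0]].
At the point, J = [[1.000, -1.52057], [5.000, 0.000]] (det J = 7.60287).
Solving J·Δ = −F gives Δ = (-0.850, 0.018).
Then the next iterate is (x₁, x₂)₁ = (0.650, -0.482).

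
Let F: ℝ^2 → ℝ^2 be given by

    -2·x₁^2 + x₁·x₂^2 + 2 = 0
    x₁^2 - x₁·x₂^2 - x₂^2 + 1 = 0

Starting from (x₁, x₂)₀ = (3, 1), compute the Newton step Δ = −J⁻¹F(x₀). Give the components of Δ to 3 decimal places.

At (3, 1): F = (-13.000, 6.000).
Jacobian J = [[-4·x₁ + x₂^2, 2·x₁·x₂], [2·x₁ - x₂^2, -2·x₁·x₂ - 2·x₂]].
At the point, J = [[-11.000, 6.000], [5.000, -8.000]] (det J = 58.000).
Solving J·Δ = −F gives Δ = (-1.172, 0.017).

(-1.172, 0.017)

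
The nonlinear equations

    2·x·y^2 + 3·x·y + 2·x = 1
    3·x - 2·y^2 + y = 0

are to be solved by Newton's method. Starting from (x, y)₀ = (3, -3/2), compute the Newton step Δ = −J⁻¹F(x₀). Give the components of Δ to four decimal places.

(-1.5122, 0.2195)

At (3, -3/2): F = (5.0000, 3.0000).
Jacobian J = [[2·y^2 + 3·y + 2, 4·x·y + 3·x], [3, -4·y + 1]].
At the point, J = [[2.0000, -9.0000], [3.0000, 7.0000]] (det J = 41.0000).
Solving J·Δ = −F gives Δ = (-1.5122, 0.2195).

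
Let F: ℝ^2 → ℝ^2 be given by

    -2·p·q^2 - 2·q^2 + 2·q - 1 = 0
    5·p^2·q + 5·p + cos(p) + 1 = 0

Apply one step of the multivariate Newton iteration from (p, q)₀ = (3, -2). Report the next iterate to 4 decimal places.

(2.4160, -1.0492)

At (3, -2): F = (-37.0000, -74.989992).
Jacobian J = [[-2·q^2, -4·p·q - 4·q + 2], [10·p·q - sin(p) + 5, 5·p^2]].
At the point, J = [[-8.0000, 34.0000], [-55.141120, 45.0000]] (det J = 1514.798080).
Solving J·Δ = −F gives Δ = (-0.5840, 0.9508).
Then the next iterate is (p, q)₁ = (2.4160, -1.0492).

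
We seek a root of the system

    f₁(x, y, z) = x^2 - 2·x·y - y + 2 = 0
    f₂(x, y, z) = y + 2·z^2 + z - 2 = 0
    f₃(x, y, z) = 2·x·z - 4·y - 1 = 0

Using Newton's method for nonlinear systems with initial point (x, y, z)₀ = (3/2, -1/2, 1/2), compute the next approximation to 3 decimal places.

(0.547, 0.109, 0.797)

At (3/2, -1/2, 1/2): F = (6.250, -1.500, 2.500).
Jacobian J = [[2·x - 2·y, -2·x - 1, 0], [0, 1, 4·z + 1], [2·z, -4, 2·x]].
At the point, J = [[4.000, -4.000, 0.000], [0.000, 1.000, 3.000], [1.000, -4.000, 3.000]] (det J = 48.000).
Solving J·Δ = −F gives Δ = (-0.953, 0.609, 0.297).
Then the next iterate is (x, y, z)₁ = (0.547, 0.109, 0.797).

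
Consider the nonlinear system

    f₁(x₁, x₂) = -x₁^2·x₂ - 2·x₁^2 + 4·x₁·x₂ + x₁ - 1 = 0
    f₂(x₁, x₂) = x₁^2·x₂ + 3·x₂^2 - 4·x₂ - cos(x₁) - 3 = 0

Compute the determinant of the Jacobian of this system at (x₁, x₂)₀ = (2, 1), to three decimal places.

-61.637

J = [[-2·x₁·x₂ - 4·x₁ + 4·x₂ + 1, -x₁^2 + 4·x₁], [2·x₁·x₂ + sin(x₁), x₁^2 + 6·x₂ - 4]].
At the point, J = [[-7.000, 4.000], [4.90930, 6.000]].
det J = -61.637.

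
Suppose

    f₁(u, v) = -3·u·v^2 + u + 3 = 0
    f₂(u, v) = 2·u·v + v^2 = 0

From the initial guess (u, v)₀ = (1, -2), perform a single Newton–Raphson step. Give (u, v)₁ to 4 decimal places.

At (1, -2): F = (-8.0000, 0.0000).
Jacobian J = [[-3·v^2 + 1, -6·u·v], [2·v, 2·u + 2·v]].
At the point, J = [[-11.0000, 12.0000], [-4.0000, -2.0000]] (det J = 70.0000).
Solving J·Δ = −F gives Δ = (-0.2286, 0.4571).
Then the next iterate is (u, v)₁ = (0.7714, -1.5429).

(0.7714, -1.5429)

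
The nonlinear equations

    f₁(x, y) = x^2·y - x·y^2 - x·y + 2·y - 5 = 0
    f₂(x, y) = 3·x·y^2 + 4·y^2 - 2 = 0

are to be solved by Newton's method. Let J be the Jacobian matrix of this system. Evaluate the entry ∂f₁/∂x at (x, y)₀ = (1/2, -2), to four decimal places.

∂f₁/∂x = 2·x·y - y^2 - y.
At (1/2, -2) this is -4.0000.

-4.0000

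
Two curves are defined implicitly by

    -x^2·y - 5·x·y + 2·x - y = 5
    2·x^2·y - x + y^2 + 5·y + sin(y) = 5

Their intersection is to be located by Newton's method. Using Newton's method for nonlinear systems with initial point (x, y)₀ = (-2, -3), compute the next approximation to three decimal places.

At (-2, -3): F = (-24.000, -33.14112).
Jacobian J = [[-2·x·y - 5·y + 2, -x^2 - 5·x - 1], [4·x·y - 1, 2·x^2 + 2·y + cos(y) + 5]].
At the point, J = [[5.000, 5.000], [23.000, 6.01001]] (det J = -84.94996).
Solving J·Δ = −F gives Δ = (0.253, 4.547).
Then the next iterate is (x, y)₁ = (-1.747, 1.547).

(-1.747, 1.547)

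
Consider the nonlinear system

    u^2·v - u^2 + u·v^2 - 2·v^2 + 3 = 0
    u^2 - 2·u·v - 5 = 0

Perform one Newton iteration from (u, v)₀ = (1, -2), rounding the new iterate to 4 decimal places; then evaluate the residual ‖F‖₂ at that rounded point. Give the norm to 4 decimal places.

1.4349

At (1, -2): F = (-4.0000, 0.0000).
Jacobian J = [[2·u·v - 2·u + v^2, u^2 + 2·u·v - 4·v], [2·u - 2·v, -2·u]].
At the point, J = [[-2.0000, 5.0000], [6.0000, -2.0000]] (det J = -26.0000).
Solving J·Δ = −F gives Δ = (0.3077, 0.9231).
Then the next iterate is (u, v)₁ = (1.3077, -1.0769).
Re-evaluating at (1.3077, -1.0769): F = (-1.354533, -0.473396), so ‖F‖₂ = 1.4349.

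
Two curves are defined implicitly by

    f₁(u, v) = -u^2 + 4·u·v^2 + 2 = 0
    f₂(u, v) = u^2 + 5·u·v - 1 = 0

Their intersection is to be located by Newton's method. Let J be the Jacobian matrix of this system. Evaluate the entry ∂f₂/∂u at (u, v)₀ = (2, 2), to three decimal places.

∂f₂/∂u = 2·u + 5·v.
At (2, 2) this is 14.000.

14.000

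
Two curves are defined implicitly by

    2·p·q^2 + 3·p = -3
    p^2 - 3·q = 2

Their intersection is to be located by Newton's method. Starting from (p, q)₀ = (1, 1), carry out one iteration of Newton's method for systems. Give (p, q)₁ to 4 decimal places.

At (1, 1): F = (8.0000, -4.0000).
Jacobian J = [[2·q^2 + 3, 4·p·q], [2·p, -3]].
At the point, J = [[5.0000, 4.0000], [2.0000, -3.0000]] (det J = -23.0000).
Solving J·Δ = −F gives Δ = (-0.3478, -1.5652).
Then the next iterate is (p, q)₁ = (0.6522, -0.5652).

(0.6522, -0.5652)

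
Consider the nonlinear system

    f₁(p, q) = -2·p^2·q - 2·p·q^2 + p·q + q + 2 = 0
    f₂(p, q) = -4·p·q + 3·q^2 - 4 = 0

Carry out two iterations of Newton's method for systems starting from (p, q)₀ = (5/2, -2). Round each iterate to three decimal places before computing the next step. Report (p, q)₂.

(0.893, -0.815)

At (5/2, -2): F = (0.000, 28.000).
Jacobian J = [[-4·p·q - 2·q^2 + q, -2·p^2 - 4·p·q + p + 1], [-4·q, -4·p + 6·q]].
At the point, J = [[10.000, 11.000], [8.000, -22.000]] (det J = -308.000).
Solving J·Δ = −F gives Δ = (-1.000, 0.909).
Then the next iterate is (p, q)₁ = (1.500, -1.091).
Round to (1.500, -1.091) and repeat: F = (0.61116, 6.11684), J = [[3.07444, 4.546], [4.364, -12.546]].
Δ = (-0.607, 0.276), so (p, q)₂ = (0.893, -0.815).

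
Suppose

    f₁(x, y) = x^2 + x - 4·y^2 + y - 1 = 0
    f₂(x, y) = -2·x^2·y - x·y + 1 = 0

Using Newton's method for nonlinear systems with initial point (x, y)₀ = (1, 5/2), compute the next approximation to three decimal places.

At (1, 5/2): F = (-21.500, -6.500).
Jacobian J = [[2·x + 1, -8·y + 1], [-4·x·y - y, -2·x^2 - x]].
At the point, J = [[3.000, -19.000], [-12.500, -3.000]] (det J = -246.500).
Solving J·Δ = −F gives Δ = (-0.239, -1.169).
Then the next iterate is (x, y)₁ = (0.761, 1.331).

(0.761, 1.331)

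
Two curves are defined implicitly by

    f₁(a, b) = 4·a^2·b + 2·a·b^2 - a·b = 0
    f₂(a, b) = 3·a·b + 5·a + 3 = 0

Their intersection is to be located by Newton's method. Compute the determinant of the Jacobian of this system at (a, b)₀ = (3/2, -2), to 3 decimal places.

-67.500

J = [[8·a·b + 2·b^2 - b, 4·a^2 + 4·a·b - a], [3·b + 5, 3·a]].
At the point, J = [[-14.000, -4.500], [-1.000, 4.500]].
det J = -67.500.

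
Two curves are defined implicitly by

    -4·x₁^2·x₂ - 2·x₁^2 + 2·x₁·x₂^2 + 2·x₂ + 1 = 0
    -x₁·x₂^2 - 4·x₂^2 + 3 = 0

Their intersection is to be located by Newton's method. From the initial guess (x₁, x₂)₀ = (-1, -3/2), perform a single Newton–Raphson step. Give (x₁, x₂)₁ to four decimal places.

(-1.3333, -1.1667)

At (-1, -3/2): F = (-2.5000, -3.7500).
Jacobian J = [[-8·x₁·x₂ - 4·x₁ + 2·x₂^2, -4·x₁^2 + 4·x₁·x₂ + 2], [-x₂^2, -2·x₁·x₂ - 8·x₂]].
At the point, J = [[-3.5000, 4.0000], [-2.2500, 9.0000]] (det J = -22.5000).
Solving J·Δ = −F gives Δ = (-0.3333, 0.3333).
Then the next iterate is (x₁, x₂)₁ = (-1.3333, -1.1667).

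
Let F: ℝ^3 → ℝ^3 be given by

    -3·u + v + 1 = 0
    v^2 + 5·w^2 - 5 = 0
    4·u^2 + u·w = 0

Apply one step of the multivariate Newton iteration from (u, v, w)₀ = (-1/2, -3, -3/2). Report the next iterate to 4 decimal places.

At (-1/2, -3, -3/2): F = (-0.5000, 15.2500, 1.7500).
Jacobian J = [[-3, 1, 0], [0, 2·v, 10·w], [8·u + w, 0, u]].
At the point, J = [[-3.0000, 1.0000, 0.0000], [0.0000, -6.0000, -15.0000], [-5.5000, 0.0000, -0.5000]] (det J = 73.5000).
Solving J·Δ = −F gives Δ = (0.2738, 1.3214, 0.4881).
Then the next iterate is (u, v, w)₁ = (-0.2262, -1.6786, -1.0119).

(-0.2262, -1.6786, -1.0119)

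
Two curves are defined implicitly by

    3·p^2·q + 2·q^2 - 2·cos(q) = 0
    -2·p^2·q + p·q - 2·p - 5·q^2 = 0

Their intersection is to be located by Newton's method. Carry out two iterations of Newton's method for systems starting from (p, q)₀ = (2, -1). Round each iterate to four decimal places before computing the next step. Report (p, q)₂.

(-0.5716, 0.5807)

At (2, -1): F = (-11.080605, -3.0000).
Jacobian J = [[6·p·q, 3·p^2 + 4·q + 2·sin(q)], [-4·p·q + q - 2, -2·p^2 + p - 10·q]].
At the point, J = [[-12.0000, 6.317058], [5.0000, 4.0000]] (det J = -79.585290).
Solving J·Δ = −F gives Δ = (-0.3188, 1.1485).
Then the next iterate is (p, q)₁ = (1.6812, 0.1485).
Round to (1.6812, 0.1485) and repeat: F = (-0.674708, -4.062454), J = [[1.497949, 9.369210], [-2.850133, -5.456667]].
Δ = (-2.2528, 0.4322), so (p, q)₂ = (-0.5716, 0.5807).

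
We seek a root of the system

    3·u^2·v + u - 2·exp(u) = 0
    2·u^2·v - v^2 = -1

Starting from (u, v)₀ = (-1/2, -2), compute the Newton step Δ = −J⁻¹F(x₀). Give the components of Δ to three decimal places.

(0.497, 0.447)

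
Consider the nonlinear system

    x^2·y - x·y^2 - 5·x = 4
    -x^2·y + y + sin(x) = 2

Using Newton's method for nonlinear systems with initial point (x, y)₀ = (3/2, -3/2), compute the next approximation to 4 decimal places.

(2.5469, 3.0261)

At (3/2, -3/2): F = (-18.2500, 0.872495).
Jacobian J = [[2·x·y - y^2 - 5, x^2 - 2·x·y], [-2·x·y + cos(x), -x^2 + 1]].
At the point, J = [[-11.7500, 6.7500], [4.570737, -1.2500]] (det J = -16.164976).
Solving J·Δ = −F gives Δ = (1.0469, 4.5261).
Then the next iterate is (x, y)₁ = (2.5469, 3.0261).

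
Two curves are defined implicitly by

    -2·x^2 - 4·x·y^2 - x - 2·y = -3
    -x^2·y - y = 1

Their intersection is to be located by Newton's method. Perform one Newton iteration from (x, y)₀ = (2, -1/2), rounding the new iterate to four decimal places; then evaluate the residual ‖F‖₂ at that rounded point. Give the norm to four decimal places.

At (2, -1/2): F = (-8.0000, 1.5000).
Jacobian J = [[-4·x - 4·y^2 - 1, -8·x·y - 2], [-2·x·y, -x^2 - 1]].
At the point, J = [[-10.0000, 6.0000], [2.0000, -5.0000]] (det J = 38.0000).
Solving J·Δ = −F gives Δ = (-0.8158, -0.0263).
Then the next iterate is (x, y)₁ = (1.1842, -0.5263).
Re-evaluating at (1.1842, -0.5263): F = (-1.248314, 0.264346), so ‖F‖₂ = 1.2760.

1.2760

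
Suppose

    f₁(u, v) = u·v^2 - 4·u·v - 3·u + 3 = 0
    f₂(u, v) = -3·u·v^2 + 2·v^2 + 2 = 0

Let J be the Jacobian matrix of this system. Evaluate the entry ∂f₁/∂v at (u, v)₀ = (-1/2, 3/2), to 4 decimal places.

∂f₁/∂v = 2·u·v - 4·u.
At (-1/2, 3/2) this is 0.5000.

0.5000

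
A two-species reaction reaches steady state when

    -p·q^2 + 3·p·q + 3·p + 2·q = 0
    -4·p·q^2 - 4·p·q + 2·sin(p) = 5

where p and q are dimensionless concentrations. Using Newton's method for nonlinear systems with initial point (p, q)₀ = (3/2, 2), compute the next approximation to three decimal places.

(-0.857, 2.575)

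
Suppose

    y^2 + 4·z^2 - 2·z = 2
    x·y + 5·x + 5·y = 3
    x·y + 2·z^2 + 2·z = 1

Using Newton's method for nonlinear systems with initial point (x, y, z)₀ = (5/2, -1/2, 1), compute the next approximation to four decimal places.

(2.0449, -0.9936, 0.8761)

At (5/2, -1/2, 1): F = (0.2500, 5.7500, 1.7500).
Jacobian J = [[0, 2·y, 8·z - 2], [y + 5, x + 5, 0], [y, x, 4·z + 2]].
At the point, J = [[0.0000, -1.0000, 6.0000], [4.5000, 7.5000, 0.0000], [-0.5000, 2.5000, 6.0000]] (det J = 117.0000).
Solving J·Δ = −F gives Δ = (-0.4551, -0.4936, -0.1239).
Then the next iterate is (x, y, z)₁ = (2.0449, -0.9936, 0.8761).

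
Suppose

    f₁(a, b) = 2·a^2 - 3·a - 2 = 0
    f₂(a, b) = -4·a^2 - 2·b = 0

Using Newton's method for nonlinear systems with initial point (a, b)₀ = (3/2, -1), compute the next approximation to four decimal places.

(2.1667, -8.5000)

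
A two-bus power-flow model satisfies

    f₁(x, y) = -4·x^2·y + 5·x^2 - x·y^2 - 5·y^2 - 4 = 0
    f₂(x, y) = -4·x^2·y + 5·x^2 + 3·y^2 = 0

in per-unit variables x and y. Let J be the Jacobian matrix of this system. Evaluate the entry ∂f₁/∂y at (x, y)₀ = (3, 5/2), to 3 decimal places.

-76.000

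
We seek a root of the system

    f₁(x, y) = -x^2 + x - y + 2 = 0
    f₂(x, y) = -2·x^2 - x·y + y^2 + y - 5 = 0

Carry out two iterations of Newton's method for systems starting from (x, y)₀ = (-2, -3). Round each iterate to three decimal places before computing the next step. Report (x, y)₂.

(-3.220, -9.949)

At (-2, -3): F = (-1.000, -13.000).
Jacobian J = [[-2·x + 1, -1], [-4·x - y, -x + 2·y + 1]].
At the point, J = [[5.000, -1.000], [11.000, -3.000]] (det J = -4.000).
Solving J·Δ = −F gives Δ = (-2.500, -13.500).
Then the next iterate is (x, y)₁ = (-4.500, -16.500).
Round to (-4.500, -16.500) and repeat: F = (-6.250, 136.000), J = [[10.000, -1.000], [34.500, -27.500]].
Δ = (1.280, 6.551), so (x, y)₂ = (-3.220, -9.949).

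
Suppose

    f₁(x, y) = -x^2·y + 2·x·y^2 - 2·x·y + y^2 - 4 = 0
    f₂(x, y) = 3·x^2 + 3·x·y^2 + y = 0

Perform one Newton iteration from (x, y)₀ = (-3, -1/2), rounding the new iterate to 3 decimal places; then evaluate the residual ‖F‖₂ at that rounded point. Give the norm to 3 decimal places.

118.207

At (-3, -1/2): F = (-3.750, 24.250).
Jacobian J = [[-2·x·y + 2·y^2 - 2·y, -x^2 + 4·x·y - 2·x + 2·y], [6·x + 3·y^2, 6·x·y + 1]].
At the point, J = [[-1.500, 2.000], [-17.250, 10.000]] (det J = 19.500).
Solving J·Δ = −F gives Δ = (4.410, 5.183).
Then the next iterate is (x, y)₁ = (1.410, 4.683).
Re-evaluating at (1.410, 4.683): F = (57.25814, 103.41327), so ‖F‖₂ = 118.207.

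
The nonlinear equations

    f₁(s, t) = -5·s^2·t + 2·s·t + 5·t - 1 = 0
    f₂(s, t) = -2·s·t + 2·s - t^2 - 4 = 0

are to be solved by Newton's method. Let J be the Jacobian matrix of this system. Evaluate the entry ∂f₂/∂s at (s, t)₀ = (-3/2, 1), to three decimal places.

∂f₂/∂s = -2·t + 2.
At (-3/2, 1) this is 0.000.

0.000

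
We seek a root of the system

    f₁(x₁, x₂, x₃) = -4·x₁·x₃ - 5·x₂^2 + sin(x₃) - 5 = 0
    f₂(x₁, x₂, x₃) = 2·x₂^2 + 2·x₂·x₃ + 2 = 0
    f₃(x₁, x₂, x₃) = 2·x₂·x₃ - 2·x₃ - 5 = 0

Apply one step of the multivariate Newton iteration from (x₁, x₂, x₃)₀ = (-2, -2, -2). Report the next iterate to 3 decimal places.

At (-2, -2, -2): F = (-41.90930, 18.000, 7.000).
Jacobian J = [[-4·x₃, -10·x₂, -4·x₁ + cos(x₃)], [0, 4·x₂ + 2·x₃, 2·x₂], [0, 2·x₃, 2·x₂ - 2]].
At the point, J = [[8.000, 20.000, 7.58385], [0.000, -12.000, -4.000], [0.000, -4.000, -6.000]] (det J = 448.000).
Solving J·Δ = −F gives Δ = (1.464, 1.429, 0.214).
Then the next iterate is (x₁, x₂, x₃)₁ = (-0.536, -0.571, -1.786).

(-0.536, -0.571, -1.786)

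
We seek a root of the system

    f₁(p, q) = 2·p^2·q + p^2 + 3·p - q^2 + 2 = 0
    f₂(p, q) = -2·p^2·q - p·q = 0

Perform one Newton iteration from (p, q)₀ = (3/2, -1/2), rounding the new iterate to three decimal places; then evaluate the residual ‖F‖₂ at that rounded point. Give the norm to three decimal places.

1.433

At (3/2, -1/2): F = (6.250, 3.000).
Jacobian J = [[4·p·q + 2·p + 3, 2·p^2 - 2·q], [-4·p·q - q, -2·p^2 - p]].
At the point, J = [[3.000, 5.500], [3.500, -6.000]] (det J = -37.250).
Solving J·Δ = −F gives Δ = (-1.450, -0.346).
Then the next iterate is (p, q)₁ = (0.050, -0.846).
Re-evaluating at (0.050, -0.846): F = (1.43255, 0.04653), so ‖F‖₂ = 1.433.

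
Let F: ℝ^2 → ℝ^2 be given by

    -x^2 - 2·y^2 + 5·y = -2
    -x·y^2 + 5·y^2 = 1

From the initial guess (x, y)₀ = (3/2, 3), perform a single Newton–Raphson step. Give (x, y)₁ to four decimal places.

At (3/2, 3): F = (-3.2500, 30.5000).
Jacobian J = [[-2·x, -4·y + 5], [-y^2, -2·x·y + 10·y]].
At the point, J = [[-3.0000, -7.0000], [-9.0000, 21.0000]] (det J = -126.0000).
Solving J·Δ = −F gives Δ = (1.1528, -0.9583).
Then the next iterate is (x, y)₁ = (2.6528, 2.0417).

(2.6528, 2.0417)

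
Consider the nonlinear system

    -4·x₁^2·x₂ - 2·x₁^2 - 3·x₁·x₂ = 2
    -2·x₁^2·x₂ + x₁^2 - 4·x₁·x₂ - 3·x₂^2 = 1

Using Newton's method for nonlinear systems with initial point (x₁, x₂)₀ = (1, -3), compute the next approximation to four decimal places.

(0.7340, -1.6736)

At (1, -3): F = (17.0000, -9.0000).
Jacobian J = [[-8·x₁·x₂ - 4·x₁ - 3·x₂, -4·x₁^2 - 3·x₁], [-4·x₁·x₂ + 2·x₁ - 4·x₂, -2·x₁^2 - 4·x₁ - 6·x₂]].
At the point, J = [[29.0000, -7.0000], [26.0000, 12.0000]] (det J = 530.0000).
Solving J·Δ = −F gives Δ = (-0.2660, 1.3264).
Then the next iterate is (x₁, x₂)₁ = (0.7340, -1.6736).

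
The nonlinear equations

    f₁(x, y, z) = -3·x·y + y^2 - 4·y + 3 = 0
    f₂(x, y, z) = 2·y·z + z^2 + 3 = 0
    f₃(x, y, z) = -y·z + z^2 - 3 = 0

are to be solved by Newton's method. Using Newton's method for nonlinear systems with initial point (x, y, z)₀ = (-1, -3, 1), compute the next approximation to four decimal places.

(-1.8889, -2.0000, 1.0000)

At (-1, -3, 1): F = (15.0000, -2.0000, 1.0000).
Jacobian J = [[-3·y, -3·x + 2·y - 4, 0], [0, 2·z, 2·y + 2·z], [0, -z, -y + 2·z]].
At the point, J = [[9.0000, -7.0000, 0.0000], [0.0000, 2.0000, -4.0000], [0.0000, -1.0000, 5.0000]] (det J = 54.0000).
Solving J·Δ = −F gives Δ = (-0.8889, 1.0000, 0.0000).
Then the next iterate is (x, y, z)₁ = (-1.8889, -2.0000, 1.0000).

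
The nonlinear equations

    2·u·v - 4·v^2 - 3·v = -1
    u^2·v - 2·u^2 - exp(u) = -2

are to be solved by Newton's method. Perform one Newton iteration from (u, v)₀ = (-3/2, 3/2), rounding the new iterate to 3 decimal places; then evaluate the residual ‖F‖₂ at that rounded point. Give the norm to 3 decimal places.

4.069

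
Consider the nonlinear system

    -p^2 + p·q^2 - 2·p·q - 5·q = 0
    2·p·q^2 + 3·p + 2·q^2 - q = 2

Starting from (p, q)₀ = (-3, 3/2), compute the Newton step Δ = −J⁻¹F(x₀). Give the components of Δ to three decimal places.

(1.606, -0.727)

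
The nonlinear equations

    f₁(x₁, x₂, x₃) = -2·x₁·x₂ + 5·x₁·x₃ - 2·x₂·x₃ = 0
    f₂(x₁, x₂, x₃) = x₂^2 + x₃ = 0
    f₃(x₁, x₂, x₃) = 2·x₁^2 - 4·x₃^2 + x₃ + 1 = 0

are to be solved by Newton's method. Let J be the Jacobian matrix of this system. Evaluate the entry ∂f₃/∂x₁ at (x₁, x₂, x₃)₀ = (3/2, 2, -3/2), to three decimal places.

∂f₃/∂x₁ = 4·x₁.
At (3/2, 2, -3/2) this is 6.000.

6.000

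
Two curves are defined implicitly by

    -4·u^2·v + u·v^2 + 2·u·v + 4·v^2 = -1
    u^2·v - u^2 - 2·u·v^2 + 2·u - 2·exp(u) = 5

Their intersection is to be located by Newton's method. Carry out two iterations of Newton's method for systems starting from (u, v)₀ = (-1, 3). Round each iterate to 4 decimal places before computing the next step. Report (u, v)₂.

(-0.9998, 1.8614)

At (-1, 3): F = (10.0000, 12.264241).
Jacobian J = [[-8·u·v + v^2 + 2·v, -4·u^2 + 2·u·v + 2·u + 8·v], [2·u·v - 2·u - 2·v^2 - 2·exp(u) + 2, u^2 - 4·u·v]].
At the point, J = [[39.0000, 12.0000], [-20.735759, 13.0000]] (det J = 755.829107).
Solving J·Δ = −F gives Δ = (0.0227, -0.9072).
Then the next iterate is (u, v)₁ = (-0.9773, 2.0928).
Round to (-0.9773, 2.0928) and repeat: F = (2.152809, 1.897279), J = [[24.927759, 6.876752], [-9.648262, 9.136289]].
Δ = (-0.0225, -0.2314), so (u, v)₂ = (-0.9998, 1.8614).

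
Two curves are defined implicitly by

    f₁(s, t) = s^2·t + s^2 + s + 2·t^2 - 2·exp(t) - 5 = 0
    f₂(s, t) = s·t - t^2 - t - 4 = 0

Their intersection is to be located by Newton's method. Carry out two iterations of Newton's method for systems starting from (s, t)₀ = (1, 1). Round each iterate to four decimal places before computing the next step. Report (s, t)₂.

At (1, 1): F = (-5.436564, -5.0000).
Jacobian J = [[2·s·t + 2·s + 1, s^2 + 4·t - 2·exp(t)], [t, s - 2·t - 1]].
At the point, J = [[5.0000, -0.436564], [1.0000, -2.0000]] (det J = -9.563436).
Solving J·Δ = −F gives Δ = (0.9087, -2.0456).
Then the next iterate is (s, t)₁ = (1.9087, -1.0456).
Round to (1.9087, -1.0456) and repeat: F = (-1.773830, -6.043416), J = [[0.825927, -1.242226], [-1.0456, 2.9999]].
Δ = (10.8825, 5.8076), so (s, t)₂ = (12.7912, 4.7620).

(12.7912, 4.7620)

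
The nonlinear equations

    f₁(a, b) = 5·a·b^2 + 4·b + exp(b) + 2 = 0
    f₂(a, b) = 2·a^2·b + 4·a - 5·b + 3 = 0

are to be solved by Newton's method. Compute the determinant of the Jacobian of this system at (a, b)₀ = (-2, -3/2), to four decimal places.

-513.8201

J = [[5·b^2, 10·a·b + exp(b) + 4], [4·a·b + 4, 2·a^2 - 5]].
At the point, J = [[11.2500, 34.223130], [16.0000, 3.0000]].
det J = -513.8201.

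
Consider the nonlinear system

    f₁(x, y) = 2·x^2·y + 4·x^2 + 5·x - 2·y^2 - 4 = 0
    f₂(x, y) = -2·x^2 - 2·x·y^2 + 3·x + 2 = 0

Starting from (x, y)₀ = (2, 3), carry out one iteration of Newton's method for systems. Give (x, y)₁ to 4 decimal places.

At (2, 3): F = (28.0000, -36.0000).
Jacobian J = [[4·x·y + 8·x + 5, 2·x^2 - 4·y], [-4·x - 2·y^2 + 3, -4·x·y]].
At the point, J = [[45.0000, -4.0000], [-23.0000, -24.0000]] (det J = -1172.0000).
Solving J·Δ = −F gives Δ = (-0.6962, -0.8328).
Then the next iterate is (x, y)₁ = (1.3038, 2.1672).

(1.3038, 2.1672)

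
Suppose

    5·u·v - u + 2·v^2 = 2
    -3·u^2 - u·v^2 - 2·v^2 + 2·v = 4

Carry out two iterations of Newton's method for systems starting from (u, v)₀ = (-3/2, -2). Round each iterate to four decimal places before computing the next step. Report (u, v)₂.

(1.5709, -2.7061)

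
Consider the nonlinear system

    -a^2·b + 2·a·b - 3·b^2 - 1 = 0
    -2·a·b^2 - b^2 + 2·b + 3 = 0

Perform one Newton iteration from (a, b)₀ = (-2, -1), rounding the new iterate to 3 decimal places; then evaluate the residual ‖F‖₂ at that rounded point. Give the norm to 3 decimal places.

2.688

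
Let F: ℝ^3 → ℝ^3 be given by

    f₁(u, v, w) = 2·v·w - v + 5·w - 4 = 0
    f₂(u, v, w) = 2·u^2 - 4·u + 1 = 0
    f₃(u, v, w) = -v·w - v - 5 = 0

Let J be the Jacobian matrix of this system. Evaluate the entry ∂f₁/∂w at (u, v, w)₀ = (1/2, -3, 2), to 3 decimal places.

∂f₁/∂w = 2·v + 5.
At (1/2, -3, 2) this is -1.000.

-1.000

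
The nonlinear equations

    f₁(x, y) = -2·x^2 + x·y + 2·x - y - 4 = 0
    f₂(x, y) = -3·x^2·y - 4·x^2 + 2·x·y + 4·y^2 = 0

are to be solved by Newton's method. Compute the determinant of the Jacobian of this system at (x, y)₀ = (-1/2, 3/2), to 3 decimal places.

J = [[-4·x + y + 2, x - 1], [-6·x·y - 8·x + 2·y, -3·x^2 + 2·x + 8·y]].
At the point, J = [[5.500, -1.500], [11.500, 10.250]].
det J = 73.625.

73.625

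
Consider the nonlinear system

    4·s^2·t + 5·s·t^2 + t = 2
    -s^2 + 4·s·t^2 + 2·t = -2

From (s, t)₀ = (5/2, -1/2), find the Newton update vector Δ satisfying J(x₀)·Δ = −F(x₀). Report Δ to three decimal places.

At (5/2, -1/2): F = (-11.875, -2.750).
Jacobian J = [[8·s·t + 5·t^2, 4·s^2 + 10·s·t + 1], [-2·s + 4·t^2, 8·s·t + 2]].
At the point, J = [[-8.750, 13.500], [-4.000, -8.000]] (det J = 124.000).
Solving J·Δ = −F gives Δ = (-1.066, 0.189).

(-1.066, 0.189)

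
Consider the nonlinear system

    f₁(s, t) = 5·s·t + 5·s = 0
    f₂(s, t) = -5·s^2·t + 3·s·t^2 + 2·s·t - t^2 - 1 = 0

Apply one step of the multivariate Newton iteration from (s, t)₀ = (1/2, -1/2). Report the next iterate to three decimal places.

At (1/2, -1/2): F = (1.250, -0.750).
Jacobian J = [[5·t + 5, 5·s], [-10·s·t + 3·t^2 + 2·t, -5·s^2 + 6·s·t + 2·s - 2·t]].
At the point, J = [[2.500, 2.500], [2.250, -0.750]] (det J = -7.500).
Solving J·Δ = −F gives Δ = (0.125, -0.625).
Then the next iterate is (s, t)₁ = (0.625, -1.125).

(0.625, -1.125)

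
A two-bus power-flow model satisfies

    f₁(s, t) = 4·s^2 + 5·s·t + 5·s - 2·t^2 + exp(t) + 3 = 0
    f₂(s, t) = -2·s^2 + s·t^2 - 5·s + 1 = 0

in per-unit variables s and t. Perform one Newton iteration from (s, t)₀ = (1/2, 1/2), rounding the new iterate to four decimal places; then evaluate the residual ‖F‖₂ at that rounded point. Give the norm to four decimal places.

At (1/2, 1/2): F = (8.898721, -1.8750).
Jacobian J = [[8·s + 5·t + 5, 5·s - 4·t + exp(t)], [-4·s + t^2 - 5, 2·s·t]].
At the point, J = [[11.5000, 2.148721], [-6.7500, 0.5000]] (det J = 20.253869).
Solving J·Δ = −F gives Δ = (-0.4186, -1.9011).
Then the next iterate is (s, t)₁ = (0.0814, -1.4011).
Re-evaluating at (0.0814, -1.4011): F = (-0.816580, 0.739543), so ‖F‖₂ = 1.1017.

1.1017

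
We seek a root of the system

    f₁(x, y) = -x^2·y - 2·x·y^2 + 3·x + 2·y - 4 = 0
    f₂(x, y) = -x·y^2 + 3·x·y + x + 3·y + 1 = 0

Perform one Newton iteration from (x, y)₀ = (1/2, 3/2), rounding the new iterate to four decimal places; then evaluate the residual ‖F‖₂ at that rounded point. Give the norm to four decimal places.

10.8569

At (1/2, 3/2): F = (-2.1250, 7.1250).
Jacobian J = [[-2·x·y - 2·y^2 + 3, -x^2 - 4·x·y + 2], [-y^2 + 3·y + 1, -2·x·y + 3·x + 3]].
At the point, J = [[-3.0000, -1.2500], [3.2500, 3.0000]] (det J = -4.9375).
Solving J·Δ = −F gives Δ = (0.5127, -2.9304).
Then the next iterate is (x, y)₁ = (1.0127, -1.4304).
Re-evaluating at (1.0127, -1.4304): F = (-6.499795, -8.696227), so ‖F‖₂ = 10.8569.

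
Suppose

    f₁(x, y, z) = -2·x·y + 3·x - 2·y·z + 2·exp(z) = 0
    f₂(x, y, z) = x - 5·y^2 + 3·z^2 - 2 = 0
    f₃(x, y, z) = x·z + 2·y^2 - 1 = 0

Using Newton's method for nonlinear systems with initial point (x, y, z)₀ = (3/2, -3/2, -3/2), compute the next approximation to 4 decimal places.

(0.6143, -1.0435, -1.3932)

At (3/2, -3/2, -3/2): F = (4.946260, -5.0000, 1.2500).
Jacobian J = [[-2·y + 3, -2·x - 2·z, -2·y + 2·exp(z)], [1, -10·y, 6·z], [z, 4·y, x]].
At the point, J = [[6.0000, 0.0000, 3.446260], [1.0000, 15.0000, -9.0000], [-1.5000, -6.0000, 1.5000]] (det J = -132.136705).
Solving J·Δ = −F gives Δ = (-0.8857, 0.4565, 0.1068).
Then the next iterate is (x, y, z)₁ = (0.6143, -1.0435, -1.3932).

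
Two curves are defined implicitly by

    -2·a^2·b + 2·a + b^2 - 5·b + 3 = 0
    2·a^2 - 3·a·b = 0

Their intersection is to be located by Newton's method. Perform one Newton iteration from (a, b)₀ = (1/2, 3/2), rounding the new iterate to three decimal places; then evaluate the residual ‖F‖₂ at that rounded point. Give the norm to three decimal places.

At (1/2, 3/2): F = (-2.000, -1.750).
Jacobian J = [[-4·a·b + 2, -2·a^2 + 2·b - 5], [4·a - 3·b, -3·a]].
At the point, J = [[-1.000, -2.500], [-2.500, -1.500]] (det J = -4.750).
Solving J·Δ = −F gives Δ = (-0.289, -0.684).
Then the next iterate is (a, b)₁ = (0.211, 0.816).
Re-evaluating at (0.211, 0.816): F = (-0.06480, -0.42749), so ‖F‖₂ = 0.432.

0.432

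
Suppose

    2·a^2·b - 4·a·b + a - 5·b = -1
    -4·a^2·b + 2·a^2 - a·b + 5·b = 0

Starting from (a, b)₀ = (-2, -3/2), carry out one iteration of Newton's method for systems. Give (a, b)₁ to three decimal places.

(-1.520, -0.739)

At (-2, -3/2): F = (-17.500, 21.500).
Jacobian J = [[4·a·b - 4·b + 1, 2·a^2 - 4·a - 5], [-8·a·b + 4·a - b, -4·a^2 - a + 5]].
At the point, J = [[19.000, 11.000], [-30.500, -9.000]] (det J = 164.500).
Solving J·Δ = −F gives Δ = (0.480, 0.761).
Then the next iterate is (a, b)₁ = (-1.520, -0.739).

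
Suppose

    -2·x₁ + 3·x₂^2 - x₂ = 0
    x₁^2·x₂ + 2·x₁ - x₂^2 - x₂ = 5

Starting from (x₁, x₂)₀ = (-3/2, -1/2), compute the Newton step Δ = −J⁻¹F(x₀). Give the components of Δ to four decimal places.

At (-3/2, -1/2): F = (4.2500, -8.8750).
Jacobian J = [[-2, 6·x₂ - 1], [2·x₁·x₂ + 2, x₁^2 - 2·x₂ - 1]].
At the point, J = [[-2.0000, -4.0000], [3.5000, 2.2500]] (det J = 9.5000).
Solving J·Δ = −F gives Δ = (2.7303, -0.3026).

(2.7303, -0.3026)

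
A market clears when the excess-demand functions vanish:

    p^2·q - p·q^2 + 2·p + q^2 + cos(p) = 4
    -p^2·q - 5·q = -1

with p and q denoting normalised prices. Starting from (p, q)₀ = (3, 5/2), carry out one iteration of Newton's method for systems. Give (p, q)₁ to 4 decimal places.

At (3, 5/2): F = (11.010008, -34.0000).
Jacobian J = [[2·p·q - q^2 - sin(p) + 2, p^2 - 2·p·q + 2·q], [-2·p·q, -p^2 - 5]].
At the point, J = [[10.608880, -1.0000], [-15.0000, -14.0000]] (det J = -163.524320).
Solving J·Δ = −F gives Δ = (-1.1505, -1.1959).
Then the next iterate is (p, q)₁ = (1.8495, 1.3041).

(1.8495, 1.3041)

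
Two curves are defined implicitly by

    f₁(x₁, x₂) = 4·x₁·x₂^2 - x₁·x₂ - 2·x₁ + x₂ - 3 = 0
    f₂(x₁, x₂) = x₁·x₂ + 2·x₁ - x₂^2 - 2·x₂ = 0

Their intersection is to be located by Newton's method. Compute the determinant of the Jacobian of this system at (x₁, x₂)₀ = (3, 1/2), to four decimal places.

-25.0000

J = [[4·x₂^2 - x₂ - 2, 8·x₁·x₂ - x₁ + 1], [x₂ + 2, x₁ - 2·x₂ - 2]].
At the point, J = [[-1.5000, 10.0000], [2.5000, 0.0000]].
det J = -25.0000.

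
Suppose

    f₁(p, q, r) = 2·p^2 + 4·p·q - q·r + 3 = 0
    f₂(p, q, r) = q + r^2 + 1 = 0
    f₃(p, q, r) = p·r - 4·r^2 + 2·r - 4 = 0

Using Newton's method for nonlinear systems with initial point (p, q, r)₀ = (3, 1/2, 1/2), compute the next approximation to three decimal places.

At (3, 1/2, 1/2): F = (26.750, 1.750, -2.500).
Jacobian J = [[4·p + 4·q, 4·p - r, -q], [0, 1, 2·r], [r, 0, p - 8·r + 2]].
At the point, J = [[14.000, 11.500, -0.500], [0.000, 1.000, 1.000], [0.500, 0.000, 1.000]] (det J = 20.000).
Solving J·Δ = −F gives Δ = (1.169, -3.666, 1.916).
Then the next iterate is (p, q, r)₁ = (4.169, -3.166, 2.416).

(4.169, -3.166, 2.416)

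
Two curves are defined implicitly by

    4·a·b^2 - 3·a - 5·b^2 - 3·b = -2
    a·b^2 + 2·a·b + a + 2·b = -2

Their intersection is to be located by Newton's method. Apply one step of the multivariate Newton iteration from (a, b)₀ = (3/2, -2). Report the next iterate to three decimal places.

At (3/2, -2): F = (7.500, -0.500).
Jacobian J = [[4·b^2 - 3, 8·a·b - 10·b - 3], [b^2 + 2·b + 1, 2·a·b + 2·a + 2]].
At the point, J = [[13.000, -7.000], [1.000, -1.000]] (det J = -6.000).
Solving J·Δ = −F gives Δ = (-1.833, -2.333).
Then the next iterate is (a, b)₁ = (-0.333, -4.333).

(-0.333, -4.333)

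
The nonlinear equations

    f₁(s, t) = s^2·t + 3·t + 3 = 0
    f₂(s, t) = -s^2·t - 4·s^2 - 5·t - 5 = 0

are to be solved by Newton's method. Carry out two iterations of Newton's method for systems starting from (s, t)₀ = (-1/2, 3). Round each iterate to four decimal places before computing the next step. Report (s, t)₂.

(0.0163, -0.9998)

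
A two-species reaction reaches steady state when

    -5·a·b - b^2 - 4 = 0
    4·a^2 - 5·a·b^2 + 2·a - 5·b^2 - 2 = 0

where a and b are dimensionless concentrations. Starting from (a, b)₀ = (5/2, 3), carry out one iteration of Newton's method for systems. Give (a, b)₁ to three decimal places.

(-0.029, 2.321)

At (5/2, 3): F = (-50.500, -129.500).
Jacobian J = [[-5·b, -5·a - 2·b], [8·a - 5·b^2 + 2, -10·a·b - 10·b]].
At the point, J = [[-15.000, -18.500], [-23.000, -105.000]] (det J = 1149.500).
Solving J·Δ = −F gives Δ = (-2.529, -0.679).
Then the next iterate is (a, b)₁ = (-0.029, 2.321).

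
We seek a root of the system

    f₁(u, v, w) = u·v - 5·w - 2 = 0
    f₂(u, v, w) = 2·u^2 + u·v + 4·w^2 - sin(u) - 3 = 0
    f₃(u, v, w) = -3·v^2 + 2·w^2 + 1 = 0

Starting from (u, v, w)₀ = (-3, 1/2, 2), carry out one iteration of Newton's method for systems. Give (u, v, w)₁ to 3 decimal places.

(-2.215, -1.131, 0.357)

At (-3, 1/2, 2): F = (-13.500, 29.64112, 8.250).
Jacobian J = [[v, u, -5], [4·u + v - cos(u), u, 8·w], [0, -6·v, 4·w]].
At the point, J = [[0.500, -3.000, -5.000], [-10.51001, -3.000, 16.000], [0.000, -3.000, 8.000]] (det J = -397.89029).
Solving J·Δ = −F gives Δ = (0.785, -1.631, -1.643).
Then the next iterate is (u, v, w)₁ = (-2.215, -1.131, 0.357).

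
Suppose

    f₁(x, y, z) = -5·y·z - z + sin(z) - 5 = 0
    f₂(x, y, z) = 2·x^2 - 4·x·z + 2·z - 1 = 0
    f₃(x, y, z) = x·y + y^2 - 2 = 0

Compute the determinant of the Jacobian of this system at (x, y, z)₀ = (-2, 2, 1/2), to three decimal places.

J = [[0, -5·z, -5·y + cos(z) - 1], [4·x - 4·z, 0, -4·x + 2], [y, x + 2·y, 0]].
At the point, J = [[0.000, -2.500, -10.12242], [-10.000, 0.000, 10.000], [2.000, 2.000, 0.000]].
det J = 152.448.

152.448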